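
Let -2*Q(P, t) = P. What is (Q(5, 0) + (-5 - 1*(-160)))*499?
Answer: 152195/2 ≈ 76098.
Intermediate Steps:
Q(P, t) = -P/2
(Q(5, 0) + (-5 - 1*(-160)))*499 = (-½*5 + (-5 - 1*(-160)))*499 = (-5/2 + (-5 + 160))*499 = (-5/2 + 155)*499 = (305/2)*499 = 152195/2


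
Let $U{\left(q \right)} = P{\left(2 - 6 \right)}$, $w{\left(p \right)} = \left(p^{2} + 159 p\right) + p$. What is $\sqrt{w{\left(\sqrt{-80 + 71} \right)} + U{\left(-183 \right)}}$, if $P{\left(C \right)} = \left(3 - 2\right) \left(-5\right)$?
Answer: $\sqrt{-14 + 480 i} \approx 15.268 + 15.719 i$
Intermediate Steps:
$P{\left(C \right)} = -5$ ($P{\left(C \right)} = 1 \left(-5\right) = -5$)
$w{\left(p \right)} = p^{2} + 160 p$
$U{\left(q \right)} = -5$
$\sqrt{w{\left(\sqrt{-80 + 71} \right)} + U{\left(-183 \right)}} = \sqrt{\sqrt{-80 + 71} \left(160 + \sqrt{-80 + 71}\right) - 5} = \sqrt{\sqrt{-9} \left(160 + \sqrt{-9}\right) - 5} = \sqrt{3 i \left(160 + 3 i\right) - 5} = \sqrt{-5 + 3 i \left(160 + 3 i\right)}$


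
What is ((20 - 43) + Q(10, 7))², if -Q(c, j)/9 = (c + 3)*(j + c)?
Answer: 4048144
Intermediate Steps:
Q(c, j) = -9*(3 + c)*(c + j) (Q(c, j) = -9*(c + 3)*(j + c) = -9*(3 + c)*(c + j))
((20 - 43) + Q(10, 7))² = ((20 - 43) + (-27*10 - 27*7 - 9*10² - 9*10*7))² = (-23 + (-270 - 189 - 9*100 - 630))² = (-23 + (-270 - 189 - 900 - 630))² = (-23 - 1989)² = (-2012)² = 4048144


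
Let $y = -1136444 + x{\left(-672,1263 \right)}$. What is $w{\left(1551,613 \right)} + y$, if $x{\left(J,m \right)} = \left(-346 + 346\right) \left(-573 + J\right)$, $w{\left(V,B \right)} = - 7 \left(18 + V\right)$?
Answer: $-1147427$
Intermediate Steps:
$w{\left(V,B \right)} = -126 - 7 V$
$x{\left(J,m \right)} = 0$ ($x{\left(J,m \right)} = 0 \left(-573 + J\right) = 0$)
$y = -1136444$ ($y = -1136444 + 0 = -1136444$)
$w{\left(1551,613 \right)} + y = \left(-126 - 10857\right) - 1136444 = -10983 - 1136444 = -1147427$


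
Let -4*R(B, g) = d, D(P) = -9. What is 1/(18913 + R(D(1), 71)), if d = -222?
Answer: 2/37937 ≈ 5.2719e-5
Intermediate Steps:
R(B, g) = 111/2 (R(B, g) = -¼*(-222) = 111/2)
1/(18913 + R(D(1), 71)) = 1/(18913 + 111/2) = 1/(37937/2) = 2/37937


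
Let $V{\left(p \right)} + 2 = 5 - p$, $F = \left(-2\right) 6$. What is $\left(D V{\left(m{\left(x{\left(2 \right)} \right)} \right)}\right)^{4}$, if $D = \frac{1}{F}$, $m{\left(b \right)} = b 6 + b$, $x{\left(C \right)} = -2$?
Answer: $\frac{83521}{20736} \approx 4.0278$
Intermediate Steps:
$m{\left(b \right)} = 7 b$ ($m{\left(b \right)} = 6 b + b = 7 b$)
$F = -12$
$V{\left(p \right)} = 3 - p$ ($V{\left(p \right)} = -2 - \left(-5 + p\right) = 3 - p$)
$D = - \frac{1}{12}$ ($D = \frac{1}{-12} = - \frac{1}{12} \approx -0.083333$)
$\left(D V{\left(m{\left(x{\left(2 \right)} \right)} \right)}\right)^{4} = \left(- \frac{3 - 7 \left(-2\right)}{12}\right)^{4} = \left(- \frac{3 - -14}{12}\right)^{4} = \left(- \frac{3 + 14}{12}\right)^{4} = \left(\left(- \frac{1}{12}\right) 17\right)^{4} = \left(- \frac{17}{12}\right)^{4} = \frac{83521}{20736}$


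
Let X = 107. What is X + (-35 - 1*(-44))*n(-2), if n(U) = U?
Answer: 89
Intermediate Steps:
X + (-35 - 1*(-44))*n(-2) = 107 + (-35 - 1*(-44))*(-2) = 107 + (-35 + 44)*(-2) = 107 + 9*(-2) = 107 - 18 = 89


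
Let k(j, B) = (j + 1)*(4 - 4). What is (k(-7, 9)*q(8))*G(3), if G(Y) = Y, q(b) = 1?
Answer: 0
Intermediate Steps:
k(j, B) = 0 (k(j, B) = (1 + j)*0 = 0)
(k(-7, 9)*q(8))*G(3) = (0*1)*3 = 0*3 = 0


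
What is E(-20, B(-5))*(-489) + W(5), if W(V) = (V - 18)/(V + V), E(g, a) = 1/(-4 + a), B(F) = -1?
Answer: 193/2 ≈ 96.500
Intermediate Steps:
W(V) = (-18 + V)/(2*V) (W(V) = (-18 + V)/((2*V)) = (-18 + V)*(1/(2*V)) = (-18 + V)/(2*V))
E(-20, B(-5))*(-489) + W(5) = -489/(-4 - 1) + (1/2)*(-18 + 5)/5 = -489/(-5) + (1/2)*(1/5)*(-13) = -1/5*(-489) - 13/10 = 489/5 - 13/10 = 193/2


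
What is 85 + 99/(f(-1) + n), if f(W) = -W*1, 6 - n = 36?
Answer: 2366/29 ≈ 81.586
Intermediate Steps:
n = -30 (n = 6 - 1*36 = 6 - 36 = -30)
f(W) = -W
85 + 99/(f(-1) + n) = 85 + 99/(-1*(-1) - 30) = 85 + 99/(1 - 30) = 85 + 99/(-29) = 85 + 99*(-1/29) = 85 - 99/29 = 2366/29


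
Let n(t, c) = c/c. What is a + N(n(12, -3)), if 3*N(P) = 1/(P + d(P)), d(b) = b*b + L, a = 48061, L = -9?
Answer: 1009280/21 ≈ 48061.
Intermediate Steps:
n(t, c) = 1
d(b) = -9 + b² (d(b) = b*b - 9 = b² - 9 = -9 + b²)
N(P) = 1/(3*(-9 + P + P²)) (N(P) = 1/(3*(P + (-9 + P²))) = 1/(3*(-9 + P + P²)))
a + N(n(12, -3)) = 48061 + 1/(3*(-9 + 1 + 1²)) = 48061 + 1/(3*(-9 + 1 + 1)) = 48061 + (⅓)/(-7) = 48061 + (⅓)*(-⅐) = 48061 - 1/21 = 1009280/21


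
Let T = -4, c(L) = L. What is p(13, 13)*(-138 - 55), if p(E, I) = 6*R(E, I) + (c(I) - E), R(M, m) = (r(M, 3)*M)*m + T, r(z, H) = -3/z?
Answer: 49794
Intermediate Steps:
R(M, m) = -4 - 3*m (R(M, m) = ((-3/M)*M)*m - 4 = -3*m - 4 = -4 - 3*m)
p(E, I) = -24 - E - 17*I (p(E, I) = 6*(-4 - 3*I) + (I - E) = (-24 - 18*I) + (I - E) = -24 - E - 17*I)
p(13, 13)*(-138 - 55) = (-24 - 1*13 - 17*13)*(-138 - 55) = (-24 - 13 - 221)*(-193) = -258*(-193) = 49794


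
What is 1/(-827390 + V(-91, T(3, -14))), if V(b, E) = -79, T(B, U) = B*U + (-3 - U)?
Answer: -1/827469 ≈ -1.2085e-6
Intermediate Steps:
T(B, U) = -3 - U + B*U
1/(-827390 + V(-91, T(3, -14))) = 1/(-827390 - 79) = 1/(-827469) = -1/827469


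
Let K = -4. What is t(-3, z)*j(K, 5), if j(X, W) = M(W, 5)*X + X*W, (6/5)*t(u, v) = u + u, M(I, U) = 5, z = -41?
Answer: 200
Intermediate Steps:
t(u, v) = 5*u/3 (t(u, v) = 5*(u + u)/6 = 5*(2*u)/6 = 5*u/3)
j(X, W) = 5*X + W*X (j(X, W) = 5*X + X*W = 5*X + W*X)
t(-3, z)*j(K, 5) = ((5/3)*(-3))*(-4*(5 + 5)) = -(-20)*10 = -5*(-40) = 200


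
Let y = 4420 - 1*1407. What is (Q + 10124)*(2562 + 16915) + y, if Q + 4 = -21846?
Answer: -228384289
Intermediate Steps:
Q = -21850 (Q = -4 - 21846 = -21850)
y = 3013 (y = 4420 - 1407 = 3013)
(Q + 10124)*(2562 + 16915) + y = (-21850 + 10124)*(2562 + 16915) + 3013 = -11726*19477 + 3013 = -228387302 + 3013 = -228384289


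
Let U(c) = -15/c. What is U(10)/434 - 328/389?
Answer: -285871/337652 ≈ -0.84664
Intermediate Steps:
U(10)/434 - 328/389 = -15/10/434 - 328/389 = -15*1/10*(1/434) - 328*1/389 = -3/2*1/434 - 328/389 = -3/868 - 328/389 = -285871/337652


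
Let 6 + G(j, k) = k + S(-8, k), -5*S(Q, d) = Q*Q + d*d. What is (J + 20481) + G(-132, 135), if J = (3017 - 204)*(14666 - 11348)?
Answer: 46752431/5 ≈ 9.3505e+6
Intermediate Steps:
S(Q, d) = -Q²/5 - d²/5 (S(Q, d) = -(Q*Q + d*d)/5 = -(Q² + d²)/5 = -Q²/5 - d²/5)
J = 9333534 (J = 2813*3318 = 9333534)
G(j, k) = -94/5 + k - k²/5 (G(j, k) = -6 + (k + (-⅕*(-8)² - k²/5)) = -6 + (k + (-⅕*64 - k²/5)) = -6 + (k + (-64/5 - k²/5)) = -6 + (-64/5 + k - k²/5) = -94/5 + k - k²/5)
(J + 20481) + G(-132, 135) = (9333534 + 20481) + (-94/5 + 135 - ⅕*135²) = 9354015 + (-94/5 + 135 - ⅕*18225) = 9354015 + (-94/5 + 135 - 3645) = 9354015 - 17644/5 = 46752431/5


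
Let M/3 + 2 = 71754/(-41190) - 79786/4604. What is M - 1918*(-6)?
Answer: 180864566271/15803230 ≈ 11445.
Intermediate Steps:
M = -999004569/15803230 (M = -6 + 3*(71754/(-41190) - 79786/4604) = -6 + 3*(71754*(-1/41190) - 79786*1/4604) = -6 + 3*(-11959/6865 - 39893/2302) = -6 + 3*(-301395063/15803230) = -6 - 904185189/15803230 = -999004569/15803230 ≈ -63.215)
M - 1918*(-6) = -999004569/15803230 - 1918*(-6) = -999004569/15803230 - 1*(-11508) = -999004569/15803230 + 11508 = 180864566271/15803230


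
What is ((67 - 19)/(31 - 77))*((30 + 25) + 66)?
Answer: -2904/23 ≈ -126.26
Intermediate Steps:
((67 - 19)/(31 - 77))*((30 + 25) + 66) = (48/(-46))*(55 + 66) = (48*(-1/46))*121 = -24/23*121 = -2904/23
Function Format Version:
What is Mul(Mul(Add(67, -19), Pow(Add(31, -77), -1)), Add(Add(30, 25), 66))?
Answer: Rational(-2904, 23) ≈ -126.26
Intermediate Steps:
Mul(Mul(Add(67, -19), Pow(Add(31, -77), -1)), Add(Add(30, 25), 66)) = Mul(Mul(48, Pow(-46, -1)), Add(55, 66)) = Mul(Mul(48, Rational(-1, 46)), 121) = Mul(Rational(-24, 23), 121) = Rational(-2904, 23)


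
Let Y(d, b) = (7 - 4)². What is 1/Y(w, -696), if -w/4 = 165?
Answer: ⅑ ≈ 0.11111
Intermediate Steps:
w = -660 (w = -4*165 = -660)
Y(d, b) = 9 (Y(d, b) = 3² = 9)
1/Y(w, -696) = 1/9 = ⅑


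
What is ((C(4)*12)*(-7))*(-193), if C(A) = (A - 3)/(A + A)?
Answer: 4053/2 ≈ 2026.5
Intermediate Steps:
C(A) = (-3 + A)/(2*A) (C(A) = (-3 + A)/((2*A)) = (-3 + A)*(1/(2*A)) = (-3 + A)/(2*A))
((C(4)*12)*(-7))*(-193) = ((((½)*(-3 + 4)/4)*12)*(-7))*(-193) = ((((½)*(¼)*1)*12)*(-7))*(-193) = (((⅛)*12)*(-7))*(-193) = ((3/2)*(-7))*(-193) = -21/2*(-193) = 4053/2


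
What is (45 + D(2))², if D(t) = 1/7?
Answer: 99856/49 ≈ 2037.9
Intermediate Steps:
D(t) = ⅐
(45 + D(2))² = (45 + ⅐)² = (316/7)² = 99856/49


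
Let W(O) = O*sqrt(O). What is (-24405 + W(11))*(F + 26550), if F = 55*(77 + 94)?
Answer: -877481775 + 395505*sqrt(11) ≈ -8.7617e+8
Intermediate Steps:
W(O) = O**(3/2)
F = 9405 (F = 55*171 = 9405)
(-24405 + W(11))*(F + 26550) = (-24405 + 11**(3/2))*(9405 + 26550) = (-24405 + 11*sqrt(11))*35955 = -877481775 + 395505*sqrt(11)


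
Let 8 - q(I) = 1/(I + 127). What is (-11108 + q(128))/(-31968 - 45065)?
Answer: 2830501/19643415 ≈ 0.14409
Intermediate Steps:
q(I) = 8 - 1/(127 + I) (q(I) = 8 - 1/(I + 127) = 8 - 1/(127 + I))
(-11108 + q(128))/(-31968 - 45065) = (-11108 + (1015 + 8*128)/(127 + 128))/(-31968 - 45065) = (-11108 + (1015 + 1024)/255)/(-77033) = (-11108 + (1/255)*2039)*(-1/77033) = (-11108 + 2039/255)*(-1/77033) = -2830501/255*(-1/77033) = 2830501/19643415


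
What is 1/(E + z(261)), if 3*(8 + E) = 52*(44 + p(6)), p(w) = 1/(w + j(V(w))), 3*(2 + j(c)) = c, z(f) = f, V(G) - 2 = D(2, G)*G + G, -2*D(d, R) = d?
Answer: 21/21407 ≈ 0.00098099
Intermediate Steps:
D(d, R) = -d/2
V(G) = 2 (V(G) = 2 + ((-1/2*2)*G + G) = 2 + (-G + G) = 2 + 0 = 2)
j(c) = -2 + c/3
p(w) = 1/(-4/3 + w) (p(w) = 1/(w + (-2 + (1/3)*2)) = 1/(w + (-2 + 2/3)) = 1/(w - 4/3) = 1/(-4/3 + w))
E = 15926/21 (E = -8 + (52*(44 + 3/(-4 + 3*6)))/3 = -8 + (52*(44 + 3/(-4 + 18)))/3 = -8 + (52*(44 + 3/14))/3 = -8 + (52*(619/14))/3 = -8 + (1/3)*(16094/7) = -8 + 16094/21 = 15926/21 ≈ 758.38)
1/(E + z(261)) = 1/(15926/21 + 261) = 1/(21407/21) = 21/21407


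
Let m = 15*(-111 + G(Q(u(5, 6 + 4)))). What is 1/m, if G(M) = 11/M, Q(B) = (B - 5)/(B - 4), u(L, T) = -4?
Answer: -3/4555 ≈ -0.00065862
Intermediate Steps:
Q(B) = (-5 + B)/(-4 + B)
m = -4555/3 (m = 15*(-111 + 11/(((-5 - 4)/(-4 - 4)))) = 15*(-111 + 11/((-9/(-8)))) = 15*(-111 + 11/((-1/8*(-9)))) = 15*(-111 + 11/(9/8)) = 15*(-111 + 11*(8/9)) = 15*(-111 + 88/9) = 15*(-911/9) = -4555/3 ≈ -1518.3)
1/m = 1/(-4555/3) = -3/4555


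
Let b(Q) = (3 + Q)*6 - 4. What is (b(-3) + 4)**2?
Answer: 0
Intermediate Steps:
b(Q) = 14 + 6*Q (b(Q) = (18 + 6*Q) - 4 = 14 + 6*Q)
(b(-3) + 4)**2 = ((14 + 6*(-3)) + 4)**2 = ((14 - 18) + 4)**2 = (-4 + 4)**2 = 0**2 = 0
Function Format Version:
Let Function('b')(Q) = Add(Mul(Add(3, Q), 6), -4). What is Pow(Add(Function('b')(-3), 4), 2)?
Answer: 0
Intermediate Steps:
Function('b')(Q) = Add(14, Mul(6, Q)) (Function('b')(Q) = Add(Add(18, Mul(6, Q)), -4) = Add(14, Mul(6, Q)))
Pow(Add(Function('b')(-3), 4), 2) = Pow(Add(Add(14, Mul(6, -3)), 4), 2) = Pow(Add(Add(14, -18), 4), 2) = Pow(Add(-4, 4), 2) = Pow(0, 2) = 0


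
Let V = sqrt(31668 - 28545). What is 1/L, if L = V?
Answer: sqrt(347)/1041 ≈ 0.017894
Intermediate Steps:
V = 3*sqrt(347) (V = sqrt(3123) = 3*sqrt(347) ≈ 55.884)
L = 3*sqrt(347) ≈ 55.884
1/L = 1/(3*sqrt(347)) = sqrt(347)/1041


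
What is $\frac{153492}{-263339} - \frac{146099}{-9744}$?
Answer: $\frac{36977938513}{2565975216} \approx 14.411$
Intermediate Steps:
$\frac{153492}{-263339} - \frac{146099}{-9744} = 153492 \left(- \frac{1}{263339}\right) - - \frac{146099}{9744} = - \frac{153492}{263339} + \frac{146099}{9744} = \frac{36977938513}{2565975216}$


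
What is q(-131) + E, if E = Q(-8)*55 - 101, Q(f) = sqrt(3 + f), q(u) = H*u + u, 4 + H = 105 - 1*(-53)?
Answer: -20406 + 55*I*sqrt(5) ≈ -20406.0 + 122.98*I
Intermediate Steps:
H = 154 (H = -4 + (105 - 1*(-53)) = -4 + (105 + 53) = -4 + 158 = 154)
q(u) = 155*u (q(u) = 154*u + u = 155*u)
E = -101 + 55*I*sqrt(5) (E = sqrt(3 - 8)*55 - 101 = sqrt(-5)*55 - 101 = (I*sqrt(5))*55 - 101 = 55*I*sqrt(5) - 101 = -101 + 55*I*sqrt(5) ≈ -101.0 + 122.98*I)
q(-131) + E = 155*(-131) + (-101 + 55*I*sqrt(5)) = -20305 + (-101 + 55*I*sqrt(5)) = -20406 + 55*I*sqrt(5)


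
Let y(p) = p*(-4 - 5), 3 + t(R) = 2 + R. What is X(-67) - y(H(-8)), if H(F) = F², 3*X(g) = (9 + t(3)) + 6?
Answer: 1745/3 ≈ 581.67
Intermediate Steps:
t(R) = -1 + R (t(R) = -3 + (2 + R) = -1 + R)
X(g) = 17/3 (X(g) = ((9 + (-1 + 3)) + 6)/3 = ((9 + 2) + 6)/3 = (11 + 6)/3 = (⅓)*17 = 17/3)
y(p) = -9*p (y(p) = p*(-9) = -9*p)
X(-67) - y(H(-8)) = 17/3 - (-9)*(-8)² = 17/3 - (-9)*64 = 17/3 - 1*(-576) = 17/3 + 576 = 1745/3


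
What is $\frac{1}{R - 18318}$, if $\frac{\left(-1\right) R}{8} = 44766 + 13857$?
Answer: $- \frac{1}{487302} \approx -2.0521 \cdot 10^{-6}$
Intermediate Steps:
$R = -468984$ ($R = - 8 \left(44766 + 13857\right) = \left(-8\right) 58623 = -468984$)
$\frac{1}{R - 18318} = \frac{1}{-468984 - 18318} = \frac{1}{-487302} = - \frac{1}{487302}$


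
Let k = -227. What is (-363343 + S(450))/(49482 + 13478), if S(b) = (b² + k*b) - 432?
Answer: -52685/12592 ≈ -4.1840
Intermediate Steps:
S(b) = -432 + b² - 227*b (S(b) = (b² - 227*b) - 432 = -432 + b² - 227*b)
(-363343 + S(450))/(49482 + 13478) = (-363343 + (-432 + 450² - 227*450))/(49482 + 13478) = (-363343 + (-432 + 202500 - 102150))/62960 = (-363343 + 99918)*(1/62960) = -263425*1/62960 = -52685/12592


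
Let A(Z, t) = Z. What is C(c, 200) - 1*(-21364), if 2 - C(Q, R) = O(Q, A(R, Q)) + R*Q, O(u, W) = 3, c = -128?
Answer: 46963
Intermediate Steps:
C(Q, R) = -1 - Q*R (C(Q, R) = 2 - (3 + R*Q) = 2 - (3 + Q*R) = 2 + (-3 - Q*R) = -1 - Q*R)
C(c, 200) - 1*(-21364) = (-1 - 1*(-128)*200) - 1*(-21364) = (-1 + 25600) + 21364 = 25599 + 21364 = 46963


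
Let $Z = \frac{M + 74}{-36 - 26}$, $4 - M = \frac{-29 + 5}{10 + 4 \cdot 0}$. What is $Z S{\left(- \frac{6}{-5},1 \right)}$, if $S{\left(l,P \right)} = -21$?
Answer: $\frac{4221}{155} \approx 27.232$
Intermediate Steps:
$M = \frac{32}{5}$ ($M = 4 - \frac{-29 + 5}{10 + 4 \cdot 0} = 4 - - \frac{24}{10 + 0} = 4 - - \frac{24}{10} = 4 - \left(-24\right) \frac{1}{10} = 4 - - \frac{12}{5} = 4 + \frac{12}{5} = \frac{32}{5} \approx 6.4$)
$Z = - \frac{201}{155}$ ($Z = \frac{\frac{32}{5} + 74}{-36 - 26} = \frac{402}{5 \left(-62\right)} = \frac{402}{5} \left(- \frac{1}{62}\right) = - \frac{201}{155} \approx -1.2968$)
$Z S{\left(- \frac{6}{-5},1 \right)} = \left(- \frac{201}{155}\right) \left(-21\right) = \frac{4221}{155}$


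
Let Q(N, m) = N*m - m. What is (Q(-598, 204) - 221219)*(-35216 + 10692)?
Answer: 8421909460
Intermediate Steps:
Q(N, m) = -m + N*m
(Q(-598, 204) - 221219)*(-35216 + 10692) = (204*(-1 - 598) - 221219)*(-35216 + 10692) = (204*(-599) - 221219)*(-24524) = (-122196 - 221219)*(-24524) = -343415*(-24524) = 8421909460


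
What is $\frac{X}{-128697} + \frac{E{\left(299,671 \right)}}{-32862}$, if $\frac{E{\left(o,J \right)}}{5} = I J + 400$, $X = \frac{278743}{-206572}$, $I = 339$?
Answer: $- \frac{1682761208659973}{48535707412756} \approx -34.671$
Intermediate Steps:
$X = - \frac{278743}{206572}$ ($X = 278743 \left(- \frac{1}{206572}\right) = - \frac{278743}{206572} \approx -1.3494$)
$E{\left(o,J \right)} = 2000 + 1695 J$ ($E{\left(o,J \right)} = 5 \left(339 J + 400\right) = 5 \left(400 + 339 J\right) = 2000 + 1695 J$)
$\frac{X}{-128697} + \frac{E{\left(299,671 \right)}}{-32862} = - \frac{278743}{206572 \left(-128697\right)} + \frac{2000 + 1695 \cdot 671}{-32862} = \left(- \frac{278743}{206572}\right) \left(- \frac{1}{128697}\right) + \left(2000 + 1137345\right) \left(- \frac{1}{32862}\right) = \frac{278743}{26585196684} + 1139345 \left(- \frac{1}{32862}\right) = \frac{278743}{26585196684} - \frac{1139345}{32862} = - \frac{1682761208659973}{48535707412756}$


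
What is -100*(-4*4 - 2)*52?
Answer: 93600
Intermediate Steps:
-100*(-4*4 - 2)*52 = -100*(-16 - 2)*52 = -100*(-18)*52 = 1800*52 = 93600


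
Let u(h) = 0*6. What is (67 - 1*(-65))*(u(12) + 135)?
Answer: 17820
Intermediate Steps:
u(h) = 0
(67 - 1*(-65))*(u(12) + 135) = (67 - 1*(-65))*(0 + 135) = (67 + 65)*135 = 132*135 = 17820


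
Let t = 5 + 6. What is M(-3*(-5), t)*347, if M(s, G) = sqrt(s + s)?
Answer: 347*sqrt(30) ≈ 1900.6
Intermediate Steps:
t = 11
M(s, G) = sqrt(2)*sqrt(s) (M(s, G) = sqrt(2*s) = sqrt(2)*sqrt(s))
M(-3*(-5), t)*347 = (sqrt(2)*sqrt(-3*(-5)))*347 = (sqrt(2)*sqrt(15))*347 = sqrt(30)*347 = 347*sqrt(30)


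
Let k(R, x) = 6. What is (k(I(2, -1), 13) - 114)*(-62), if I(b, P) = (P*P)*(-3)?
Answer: 6696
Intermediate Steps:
I(b, P) = -3*P² (I(b, P) = P²*(-3) = -3*P²)
(k(I(2, -1), 13) - 114)*(-62) = (6 - 114)*(-62) = -108*(-62) = 6696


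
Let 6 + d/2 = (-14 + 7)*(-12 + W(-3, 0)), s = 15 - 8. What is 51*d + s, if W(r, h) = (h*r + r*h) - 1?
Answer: 8677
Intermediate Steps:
s = 7
W(r, h) = -1 + 2*h*r (W(r, h) = (h*r + h*r) - 1 = 2*h*r - 1 = -1 + 2*h*r)
d = 170 (d = -12 + 2*((-14 + 7)*(-12 + (-1 + 2*0*(-3)))) = -12 + 2*(-7*(-12 + (-1 + 0))) = -12 + 2*(-7*(-12 - 1)) = -12 + 2*(-7*(-13)) = -12 + 2*91 = -12 + 182 = 170)
51*d + s = 51*170 + 7 = 8670 + 7 = 8677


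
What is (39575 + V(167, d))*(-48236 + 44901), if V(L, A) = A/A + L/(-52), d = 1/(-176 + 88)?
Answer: -6862712975/52 ≈ -1.3198e+8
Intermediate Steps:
d = -1/88 (d = 1/(-88) = -1/88 ≈ -0.011364)
V(L, A) = 1 - L/52 (V(L, A) = 1 + L*(-1/52) = 1 - L/52)
(39575 + V(167, d))*(-48236 + 44901) = (39575 + (1 - 1/52*167))*(-48236 + 44901) = (39575 + (1 - 167/52))*(-3335) = (39575 - 115/52)*(-3335) = (2057785/52)*(-3335) = -6862712975/52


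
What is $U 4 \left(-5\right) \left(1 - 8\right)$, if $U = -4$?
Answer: $-560$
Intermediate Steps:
$U 4 \left(-5\right) \left(1 - 8\right) = \left(-4\right) 4 \left(-5\right) \left(1 - 8\right) = \left(-16\right) \left(-5\right) \left(-7\right) = 80 \left(-7\right) = -560$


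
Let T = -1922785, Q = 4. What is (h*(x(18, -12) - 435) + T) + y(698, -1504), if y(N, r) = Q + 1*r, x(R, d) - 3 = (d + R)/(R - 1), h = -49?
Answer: -32353283/17 ≈ -1.9031e+6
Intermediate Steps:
x(R, d) = 3 + (R + d)/(-1 + R) (x(R, d) = 3 + (d + R)/(R - 1) = 3 + (R + d)/(-1 + R))
y(N, r) = 4 + r (y(N, r) = 4 + 1*r = 4 + r)
(h*(x(18, -12) - 435) + T) + y(698, -1504) = (-49*((-3 - 12 + 4*18)/(-1 + 18) - 435) - 1922785) + (4 - 1504) = (-49*((-3 - 12 + 72)/17 - 435) - 1922785) - 1500 = (-49*((1/17)*57 - 435) - 1922785) - 1500 = (-49*(57/17 - 435) - 1922785) - 1500 = (-49*(-7338/17) - 1922785) - 1500 = (359562/17 - 1922785) - 1500 = -32327783/17 - 1500 = -32353283/17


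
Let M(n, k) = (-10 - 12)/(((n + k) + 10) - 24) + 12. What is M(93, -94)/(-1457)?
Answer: -202/21855 ≈ -0.0092427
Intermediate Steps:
M(n, k) = 12 - 22/(-14 + k + n) (M(n, k) = -22/(((k + n) + 10) - 24) + 12 = -22/((10 + k + n) - 24) + 12 = -22/(-14 + k + n) + 12 = 12 - 22/(-14 + k + n))
M(93, -94)/(-1457) = (2*(-95 + 6*(-94) + 6*93)/(-14 - 94 + 93))/(-1457) = (2*(-95 - 564 + 558)/(-15))*(-1/1457) = (2*(-1/15)*(-101))*(-1/1457) = (202/15)*(-1/1457) = -202/21855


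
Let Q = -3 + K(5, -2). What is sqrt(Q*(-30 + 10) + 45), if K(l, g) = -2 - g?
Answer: sqrt(105) ≈ 10.247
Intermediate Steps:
Q = -3 (Q = -3 + (-2 - 1*(-2)) = -3 + (-2 + 2) = -3 + 0 = -3)
sqrt(Q*(-30 + 10) + 45) = sqrt(-3*(-30 + 10) + 45) = sqrt(-3*(-20) + 45) = sqrt(60 + 45) = sqrt(105)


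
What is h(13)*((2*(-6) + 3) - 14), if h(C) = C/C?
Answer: -23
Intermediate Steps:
h(C) = 1
h(13)*((2*(-6) + 3) - 14) = 1*((2*(-6) + 3) - 14) = 1*((-12 + 3) - 14) = 1*(-9 - 14) = 1*(-23) = -23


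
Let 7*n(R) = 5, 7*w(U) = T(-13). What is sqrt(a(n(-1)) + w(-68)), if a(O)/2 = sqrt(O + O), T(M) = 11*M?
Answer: sqrt(-1001 + 14*sqrt(70))/7 ≈ 4.2471*I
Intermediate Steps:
w(U) = -143/7 (w(U) = (11*(-13))/7 = (1/7)*(-143) = -143/7)
n(R) = 5/7 (n(R) = (1/7)*5 = 5/7)
a(O) = 2*sqrt(2)*sqrt(O) (a(O) = 2*sqrt(O + O) = 2*sqrt(2*O) = 2*(sqrt(2)*sqrt(O)) = 2*sqrt(2)*sqrt(O))
sqrt(a(n(-1)) + w(-68)) = sqrt(2*sqrt(2)*sqrt(5/7) - 143/7) = sqrt(2*sqrt(2)*(sqrt(35)/7) - 143/7) = sqrt(2*sqrt(70)/7 - 143/7) = sqrt(-143/7 + 2*sqrt(70)/7)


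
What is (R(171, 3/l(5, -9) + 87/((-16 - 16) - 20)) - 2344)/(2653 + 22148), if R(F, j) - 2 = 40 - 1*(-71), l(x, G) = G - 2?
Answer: -2231/24801 ≈ -0.089956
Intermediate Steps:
l(x, G) = -2 + G
R(F, j) = 113 (R(F, j) = 2 + (40 - 1*(-71)) = 2 + (40 + 71) = 2 + 111 = 113)
(R(171, 3/l(5, -9) + 87/((-16 - 16) - 20)) - 2344)/(2653 + 22148) = (113 - 2344)/(2653 + 22148) = -2231/24801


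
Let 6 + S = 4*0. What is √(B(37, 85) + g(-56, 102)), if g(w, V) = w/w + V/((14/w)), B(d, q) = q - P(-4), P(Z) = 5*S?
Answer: 2*I*√73 ≈ 17.088*I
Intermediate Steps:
S = -6 (S = -6 + 4*0 = -6 + 0 = -6)
P(Z) = -30 (P(Z) = 5*(-6) = -30)
B(d, q) = 30 + q (B(d, q) = q - 1*(-30) = q + 30 = 30 + q)
g(w, V) = 1 + V*w/14 (g(w, V) = 1 + V*(w/14) = 1 + V*w/14)
√(B(37, 85) + g(-56, 102)) = √((30 + 85) + (1 + (1/14)*102*(-56))) = √(115 + (1 - 408)) = √(115 - 407) = √(-292) = 2*I*√73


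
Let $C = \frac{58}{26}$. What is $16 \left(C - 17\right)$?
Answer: $- \frac{3072}{13} \approx -236.31$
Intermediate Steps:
$C = \frac{29}{13}$ ($C = 58 \cdot \frac{1}{26} = \frac{29}{13} \approx 2.2308$)
$16 \left(C - 17\right) = 16 \left(\frac{29}{13} - 17\right) = 16 \left(- \frac{192}{13}\right) = - \frac{3072}{13}$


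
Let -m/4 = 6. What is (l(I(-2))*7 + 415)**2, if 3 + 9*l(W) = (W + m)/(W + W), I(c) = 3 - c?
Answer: 1369518049/8100 ≈ 1.6908e+5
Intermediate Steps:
m = -24 (m = -4*6 = -24)
l(W) = -1/3 + (-24 + W)/(18*W) (l(W) = -1/3 + ((W - 24)/(W + W))/9 = -1/3 + ((-24 + W)/((2*W)))/9 = -1/3 + ((-24 + W)*(1/(2*W)))/9 = -1/3 + ((-24 + W)/(2*W))/9 = -1/3 + (-24 + W)/(18*W))
(l(I(-2))*7 + 415)**2 = (((-24 - 5*(3 - 1*(-2)))/(18*(3 - 1*(-2))))*7 + 415)**2 = (((-24 - 5*(3 + 2))/(18*(3 + 2)))*7 + 415)**2 = (((1/18)*(-24 - 5*5)/5)*7 + 415)**2 = (((1/18)*(1/5)*(-24 - 25))*7 + 415)**2 = (((1/18)*(1/5)*(-49))*7 + 415)**2 = (-49/90*7 + 415)**2 = (-343/90 + 415)**2 = (37007/90)**2 = 1369518049/8100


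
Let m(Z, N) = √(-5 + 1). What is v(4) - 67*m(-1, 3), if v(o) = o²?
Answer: 16 - 134*I ≈ 16.0 - 134.0*I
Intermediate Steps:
m(Z, N) = 2*I (m(Z, N) = √(-4) = 2*I)
v(4) - 67*m(-1, 3) = 4² - 134*I = 16 - 134*I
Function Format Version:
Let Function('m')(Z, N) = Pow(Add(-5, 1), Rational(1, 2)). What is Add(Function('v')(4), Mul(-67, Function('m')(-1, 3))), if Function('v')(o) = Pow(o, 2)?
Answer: Add(16, Mul(-134, I)) ≈ Add(16.000, Mul(-134.00, I))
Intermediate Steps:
Function('m')(Z, N) = Mul(2, I) (Function('m')(Z, N) = Pow(-4, Rational(1, 2)) = Mul(2, I))
Add(Function('v')(4), Mul(-67, Function('m')(-1, 3))) = Add(Pow(4, 2), Mul(-67, Mul(2, I))) = Add(16, Mul(-134, I))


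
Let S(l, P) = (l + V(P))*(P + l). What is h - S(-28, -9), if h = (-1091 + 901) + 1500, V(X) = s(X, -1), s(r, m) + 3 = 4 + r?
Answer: -22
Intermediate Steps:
s(r, m) = 1 + r (s(r, m) = -3 + (4 + r) = 1 + r)
V(X) = 1 + X
h = 1310 (h = -190 + 1500 = 1310)
S(l, P) = (P + l)*(1 + P + l) (S(l, P) = (l + (1 + P))*(P + l) = (1 + P + l)*(P + l) = (P + l)*(1 + P + l))
h - S(-28, -9) = 1310 - (-9 - 28 + (-9)² + (-28)² + 2*(-9)*(-28)) = 1310 - (-9 - 28 + 81 + 784 + 504) = 1310 - 1*1332 = 1310 - 1332 = -22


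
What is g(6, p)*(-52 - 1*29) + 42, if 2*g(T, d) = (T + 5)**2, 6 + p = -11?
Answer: -9717/2 ≈ -4858.5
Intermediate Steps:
p = -17 (p = -6 - 11 = -17)
g(T, d) = (5 + T)**2/2 (g(T, d) = (T + 5)**2/2 = (5 + T)**2/2)
g(6, p)*(-52 - 1*29) + 42 = ((5 + 6)**2/2)*(-52 - 1*29) + 42 = ((1/2)*11**2)*(-52 - 29) + 42 = ((1/2)*121)*(-81) + 42 = (121/2)*(-81) + 42 = -9801/2 + 42 = -9717/2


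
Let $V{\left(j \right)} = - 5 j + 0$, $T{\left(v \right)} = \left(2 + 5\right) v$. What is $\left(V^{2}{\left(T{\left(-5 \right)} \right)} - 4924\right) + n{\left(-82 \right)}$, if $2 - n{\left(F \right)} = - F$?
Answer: $25621$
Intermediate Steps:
$T{\left(v \right)} = 7 v$
$V{\left(j \right)} = - 5 j$
$n{\left(F \right)} = 2 + F$ ($n{\left(F \right)} = 2 - - F = 2 + F$)
$\left(V^{2}{\left(T{\left(-5 \right)} \right)} - 4924\right) + n{\left(-82 \right)} = \left(\left(- 5 \cdot 7 \left(-5\right)\right)^{2} - 4924\right) + \left(2 - 82\right) = \left(\left(\left(-5\right) \left(-35\right)\right)^{2} - 4924\right) - 80 = \left(175^{2} - 4924\right) - 80 = \left(30625 - 4924\right) - 80 = 25701 - 80 = 25621$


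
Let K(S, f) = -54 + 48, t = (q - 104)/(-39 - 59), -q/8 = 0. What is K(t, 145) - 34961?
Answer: -34967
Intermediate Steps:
q = 0 (q = -8*0 = 0)
t = 52/49 (t = (0 - 104)/(-39 - 59) = -104/(-98) = -104*(-1/98) = 52/49 ≈ 1.0612)
K(S, f) = -6
K(t, 145) - 34961 = -6 - 34961 = -34967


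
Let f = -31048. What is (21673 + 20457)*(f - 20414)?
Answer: -2168094060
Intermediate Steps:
(21673 + 20457)*(f - 20414) = (21673 + 20457)*(-31048 - 20414) = 42130*(-51462) = -2168094060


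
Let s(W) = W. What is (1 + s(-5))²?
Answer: 16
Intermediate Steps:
(1 + s(-5))² = (1 - 5)² = (-4)² = 16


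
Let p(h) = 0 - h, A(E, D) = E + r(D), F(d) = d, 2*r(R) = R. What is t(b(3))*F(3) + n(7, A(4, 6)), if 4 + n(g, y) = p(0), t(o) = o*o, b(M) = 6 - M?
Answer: 23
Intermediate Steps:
r(R) = R/2
A(E, D) = E + D/2
p(h) = -h
t(o) = o²
n(g, y) = -4 (n(g, y) = -4 - 1*0 = -4 + 0 = -4)
t(b(3))*F(3) + n(7, A(4, 6)) = (6 - 1*3)²*3 - 4 = (6 - 3)²*3 - 4 = 3²*3 - 4 = 9*3 - 4 = 27 - 4 = 23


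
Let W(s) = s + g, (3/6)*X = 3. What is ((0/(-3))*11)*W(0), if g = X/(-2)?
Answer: 0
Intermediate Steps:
X = 6 (X = 2*3 = 6)
g = -3 (g = 6/(-2) = 6*(-½) = -3)
W(s) = -3 + s (W(s) = s - 3 = -3 + s)
((0/(-3))*11)*W(0) = ((0/(-3))*11)*(-3 + 0) = ((0*(-⅓))*11)*(-3) = (0*11)*(-3) = 0*(-3) = 0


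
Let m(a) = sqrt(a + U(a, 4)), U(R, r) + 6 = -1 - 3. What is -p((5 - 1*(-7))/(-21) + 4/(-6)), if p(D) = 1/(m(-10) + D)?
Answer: 273/4748 + 441*I*sqrt(5)/4748 ≈ 0.057498 + 0.20769*I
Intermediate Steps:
U(R, r) = -10 (U(R, r) = -6 + (-1 - 3) = -6 - 4 = -10)
m(a) = sqrt(-10 + a) (m(a) = sqrt(a - 10) = sqrt(-10 + a))
p(D) = 1/(D + 2*I*sqrt(5)) (p(D) = 1/(sqrt(-10 - 10) + D) = 1/(sqrt(-20) + D) = 1/(2*I*sqrt(5) + D) = 1/(D + 2*I*sqrt(5)))
-p((5 - 1*(-7))/(-21) + 4/(-6)) = -1/(((5 - 1*(-7))/(-21) + 4/(-6)) + 2*I*sqrt(5)) = -1/(((5 + 7)*(-1/21) + 4*(-1/6)) + 2*I*sqrt(5)) = -1/((12*(-1/21) - 2/3) + 2*I*sqrt(5)) = -1/((-4/7 - 2/3) + 2*I*sqrt(5)) = -1/(-26/21 + 2*I*sqrt(5))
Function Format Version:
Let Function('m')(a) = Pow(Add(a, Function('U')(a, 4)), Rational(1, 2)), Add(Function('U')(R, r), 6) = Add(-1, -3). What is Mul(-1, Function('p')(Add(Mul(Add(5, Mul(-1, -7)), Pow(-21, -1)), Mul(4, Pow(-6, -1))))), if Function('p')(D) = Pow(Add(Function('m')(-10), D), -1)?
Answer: Add(Rational(273, 4748), Mul(Rational(441, 4748), I, Pow(5, Rational(1, 2)))) ≈ Add(0.057498, Mul(0.20769, I))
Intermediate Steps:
Function('U')(R, r) = -10 (Function('U')(R, r) = Add(-6, Add(-1, -3)) = Add(-6, -4) = -10)
Function('m')(a) = Pow(Add(-10, a), Rational(1, 2)) (Function('m')(a) = Pow(Add(a, -10), Rational(1, 2)) = Pow(Add(-10, a), Rational(1, 2)))
Function('p')(D) = Pow(Add(D, Mul(2, I, Pow(5, Rational(1, 2)))), -1) (Function('p')(D) = Pow(Add(Pow(Add(-10, -10), Rational(1, 2)), D), -1) = Pow(Add(Pow(-20, Rational(1, 2)), D), -1) = Pow(Add(Mul(2, I, Pow(5, Rational(1, 2))), D), -1) = Pow(Add(D, Mul(2, I, Pow(5, Rational(1, 2)))), -1))
Mul(-1, Function('p')(Add(Mul(Add(5, Mul(-1, -7)), Pow(-21, -1)), Mul(4, Pow(-6, -1))))) = Mul(-1, Pow(Add(Add(Mul(Add(5, Mul(-1, -7)), Pow(-21, -1)), Mul(4, Pow(-6, -1))), Mul(2, I, Pow(5, Rational(1, 2)))), -1)) = Mul(-1, Pow(Add(Add(Mul(Add(5, 7), Rational(-1, 21)), Mul(4, Rational(-1, 6))), Mul(2, I, Pow(5, Rational(1, 2)))), -1)) = Mul(-1, Pow(Add(Add(Mul(12, Rational(-1, 21)), Rational(-2, 3)), Mul(2, I, Pow(5, Rational(1, 2)))), -1)) = Mul(-1, Pow(Add(Add(Rational(-4, 7), Rational(-2, 3)), Mul(2, I, Pow(5, Rational(1, 2)))), -1)) = Mul(-1, Pow(Add(Rational(-26, 21), Mul(2, I, Pow(5, Rational(1, 2)))), -1))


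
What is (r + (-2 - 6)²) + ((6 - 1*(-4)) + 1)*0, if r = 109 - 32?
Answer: 141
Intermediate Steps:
r = 77
(r + (-2 - 6)²) + ((6 - 1*(-4)) + 1)*0 = (77 + (-2 - 6)²) + ((6 - 1*(-4)) + 1)*0 = (77 + (-8)²) + ((6 + 4) + 1)*0 = (77 + 64) + (10 + 1)*0 = 141 + 11*0 = 141 + 0 = 141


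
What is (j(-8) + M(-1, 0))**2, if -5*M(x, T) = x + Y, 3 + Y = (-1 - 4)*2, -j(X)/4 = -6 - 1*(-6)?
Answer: 196/25 ≈ 7.8400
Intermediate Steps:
j(X) = 0 (j(X) = -4*(-6 - 1*(-6)) = -4*(-6 + 6) = -4*0 = 0)
Y = -13 (Y = -3 + (-1 - 4)*2 = -3 - 5*2 = -3 - 10 = -13)
M(x, T) = 13/5 - x/5 (M(x, T) = -(x - 13)/5 = -(-13 + x)/5 = 13/5 - x/5)
(j(-8) + M(-1, 0))**2 = (0 + (13/5 - 1/5*(-1)))**2 = (0 + (13/5 + 1/5))**2 = (0 + 14/5)**2 = (14/5)**2 = 196/25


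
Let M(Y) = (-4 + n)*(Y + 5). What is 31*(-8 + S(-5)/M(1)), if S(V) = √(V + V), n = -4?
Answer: -248 - 31*I*√10/48 ≈ -248.0 - 2.0423*I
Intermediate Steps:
S(V) = √2*√V (S(V) = √(2*V) = √2*√V)
M(Y) = -40 - 8*Y (M(Y) = (-4 - 4)*(Y + 5) = -8*(5 + Y) = -40 - 8*Y)
31*(-8 + S(-5)/M(1)) = 31*(-8 + (√2*√(-5))/(-40 - 8*1)) = 31*(-8 + (√2*(I*√5))/(-40 - 8)) = 31*(-8 + (I*√10)/(-48)) = 31*(-8 + (I*√10)*(-1/48)) = 31*(-8 - I*√10/48) = -248 - 31*I*√10/48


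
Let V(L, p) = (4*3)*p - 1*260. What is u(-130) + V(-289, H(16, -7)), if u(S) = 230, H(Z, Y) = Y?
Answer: -114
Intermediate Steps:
V(L, p) = -260 + 12*p (V(L, p) = 12*p - 260 = -260 + 12*p)
u(-130) + V(-289, H(16, -7)) = 230 + (-260 + 12*(-7)) = 230 + (-260 - 84) = 230 - 344 = -114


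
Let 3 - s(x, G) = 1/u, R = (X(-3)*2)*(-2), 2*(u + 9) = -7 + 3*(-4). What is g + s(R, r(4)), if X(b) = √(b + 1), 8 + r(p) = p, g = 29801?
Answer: 1102750/37 ≈ 29804.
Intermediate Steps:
r(p) = -8 + p
X(b) = √(1 + b)
u = -37/2 (u = -9 + (-7 + 3*(-4))/2 = -9 + (-7 - 12)/2 = -9 + (½)*(-19) = -9 - 19/2 = -37/2 ≈ -18.500)
R = -4*I*√2 (R = (√(1 - 3)*2)*(-2) = (√(-2)*2)*(-2) = ((I*√2)*2)*(-2) = (2*I*√2)*(-2) = -4*I*√2 ≈ -5.6569*I)
s(x, G) = 113/37 (s(x, G) = 3 - 1/(-37/2) = 3 - 1*(-2/37) = 3 + 2/37 = 113/37)
g + s(R, r(4)) = 29801 + 113/37 = 1102750/37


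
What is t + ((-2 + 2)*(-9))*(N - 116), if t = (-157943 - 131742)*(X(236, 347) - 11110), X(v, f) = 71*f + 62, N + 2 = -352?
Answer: -3936529465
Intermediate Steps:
N = -354 (N = -2 - 352 = -354)
X(v, f) = 62 + 71*f
t = -3936529465 (t = (-157943 - 131742)*((62 + 71*347) - 11110) = -289685*((62 + 24637) - 11110) = -289685*(24699 - 11110) = -289685*13589 = -3936529465)
t + ((-2 + 2)*(-9))*(N - 116) = -3936529465 + ((-2 + 2)*(-9))*(-354 - 116) = -3936529465 + (0*(-9))*(-470) = -3936529465 + 0*(-470) = -3936529465 + 0 = -3936529465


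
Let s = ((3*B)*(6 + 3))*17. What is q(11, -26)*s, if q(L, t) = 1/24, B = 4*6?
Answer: 459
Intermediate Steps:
B = 24
s = 11016 (s = ((3*24)*(6 + 3))*17 = (72*9)*17 = 648*17 = 11016)
q(L, t) = 1/24
q(11, -26)*s = (1/24)*11016 = 459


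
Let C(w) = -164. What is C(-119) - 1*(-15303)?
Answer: 15139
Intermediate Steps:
C(-119) - 1*(-15303) = -164 - 1*(-15303) = -164 + 15303 = 15139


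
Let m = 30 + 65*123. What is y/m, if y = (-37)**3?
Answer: -50653/8025 ≈ -6.3119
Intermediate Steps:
m = 8025 (m = 30 + 7995 = 8025)
y = -50653
y/m = -50653/8025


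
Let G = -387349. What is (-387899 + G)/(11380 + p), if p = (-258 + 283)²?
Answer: -775248/12005 ≈ -64.577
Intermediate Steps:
p = 625 (p = 25² = 625)
(-387899 + G)/(11380 + p) = (-387899 - 387349)/(11380 + 625) = -775248/12005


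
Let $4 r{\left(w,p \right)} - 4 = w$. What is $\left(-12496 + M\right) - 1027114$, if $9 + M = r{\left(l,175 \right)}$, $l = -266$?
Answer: $- \frac{2079369}{2} \approx -1.0397 \cdot 10^{6}$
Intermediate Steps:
$r{\left(w,p \right)} = 1 + \frac{w}{4}$
$M = - \frac{149}{2}$ ($M = -9 + \left(1 + \frac{1}{4} \left(-266\right)\right) = -9 + \left(1 - \frac{133}{2}\right) = -9 - \frac{131}{2} = - \frac{149}{2} \approx -74.5$)
$\left(-12496 + M\right) - 1027114 = \left(-12496 - \frac{149}{2}\right) - 1027114 = - \frac{25141}{2} - 1027114 = - \frac{2079369}{2}$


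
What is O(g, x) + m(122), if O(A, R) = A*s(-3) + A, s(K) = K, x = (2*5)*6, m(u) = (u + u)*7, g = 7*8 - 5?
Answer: 1606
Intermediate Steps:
g = 51 (g = 56 - 5 = 51)
m(u) = 14*u (m(u) = (2*u)*7 = 14*u)
x = 60 (x = 10*6 = 60)
O(A, R) = -2*A (O(A, R) = A*(-3) + A = -3*A + A = -2*A)
O(g, x) + m(122) = -2*51 + 14*122 = -102 + 1708 = 1606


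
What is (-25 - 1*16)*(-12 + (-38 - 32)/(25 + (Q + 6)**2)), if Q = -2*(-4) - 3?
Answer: 37351/73 ≈ 511.66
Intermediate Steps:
Q = 5 (Q = 8 - 3 = 5)
(-25 - 1*16)*(-12 + (-38 - 32)/(25 + (Q + 6)**2)) = (-25 - 1*16)*(-12 + (-38 - 32)/(25 + (5 + 6)**2)) = (-25 - 16)*(-12 - 70/(25 + 11**2)) = -41*(-12 - 70/(25 + 121)) = -41*(-12 - 70/146) = -41*(-12 - 70*1/146) = -41*(-12 - 35/73) = -41*(-911/73) = 37351/73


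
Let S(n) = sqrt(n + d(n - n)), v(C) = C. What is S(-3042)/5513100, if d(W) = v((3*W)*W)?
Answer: 13*I*sqrt(2)/1837700 ≈ 1.0004e-5*I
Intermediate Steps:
d(W) = 3*W**2 (d(W) = (3*W)*W = 3*W**2)
S(n) = sqrt(n) (S(n) = sqrt(n + 3*(n - n)**2) = sqrt(n + 3*0**2) = sqrt(n + 3*0) = sqrt(n + 0) = sqrt(n))
S(-3042)/5513100 = sqrt(-3042)/5513100 = (39*I*sqrt(2))*(1/5513100) = 13*I*sqrt(2)/1837700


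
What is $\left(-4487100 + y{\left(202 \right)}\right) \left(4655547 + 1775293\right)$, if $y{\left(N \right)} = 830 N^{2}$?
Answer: $188939493984800$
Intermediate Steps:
$\left(-4487100 + y{\left(202 \right)}\right) \left(4655547 + 1775293\right) = \left(-4487100 + 830 \cdot 202^{2}\right) \left(4655547 + 1775293\right) = \left(-4487100 + 830 \cdot 40804\right) 6430840 = \left(-4487100 + 33867320\right) 6430840 = 29380220 \cdot 6430840 = 188939493984800$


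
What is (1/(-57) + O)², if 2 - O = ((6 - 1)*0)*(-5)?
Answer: 12769/3249 ≈ 3.9301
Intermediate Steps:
O = 2 (O = 2 - (6 - 1)*0*(-5) = 2 - 5*0*(-5) = 2 - 0*(-5) = 2 - 1*0 = 2 + 0 = 2)
(1/(-57) + O)² = (1/(-57) + 2)² = (-1/57 + 2)² = (113/57)² = 12769/3249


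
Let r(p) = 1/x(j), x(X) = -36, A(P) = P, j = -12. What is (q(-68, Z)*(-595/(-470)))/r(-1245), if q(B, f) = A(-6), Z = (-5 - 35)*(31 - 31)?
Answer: 12852/47 ≈ 273.45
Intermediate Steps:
Z = 0 (Z = -40*0 = 0)
q(B, f) = -6
r(p) = -1/36 (r(p) = 1/(-36) = -1/36)
(q(-68, Z)*(-595/(-470)))/r(-1245) = (-(-3570)/(-470))/(-1/36) = -(-3570)*(-1)/470*(-36) = -6*119/94*(-36) = -357/47*(-36) = 12852/47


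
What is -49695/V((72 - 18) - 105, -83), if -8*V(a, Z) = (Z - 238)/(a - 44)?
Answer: 12589400/107 ≈ 1.1766e+5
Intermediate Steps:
V(a, Z) = -(-238 + Z)/(8*(-44 + a)) (V(a, Z) = -(Z - 238)/(8*(a - 44)) = -(-238 + Z)/(8*(-44 + a)))
-49695/V((72 - 18) - 105, -83) = -49695*8*(-44 + ((72 - 18) - 105))/(238 - 1*(-83)) = -49695*8*(-44 + (54 - 105))/(238 + 83) = -49695/((⅛)*321/(-44 - 51)) = -49695/((⅛)*321/(-95)) = -49695/((⅛)*(-1/95)*321) = -49695/(-321/760) = -49695*(-760/321) = 12589400/107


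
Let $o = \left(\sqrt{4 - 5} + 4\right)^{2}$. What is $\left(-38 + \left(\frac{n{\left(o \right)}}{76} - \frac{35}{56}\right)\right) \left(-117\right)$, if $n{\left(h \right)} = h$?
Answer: $\frac{683397}{152} - \frac{234 i}{19} \approx 4496.0 - 12.316 i$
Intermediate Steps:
$o = \left(4 + i\right)^{2}$ ($o = \left(\sqrt{-1} + 4\right)^{2} = \left(i + 4\right)^{2} = \left(4 + i\right)^{2} \approx 15.0 + 8.0 i$)
$\left(-38 + \left(\frac{n{\left(o \right)}}{76} - \frac{35}{56}\right)\right) \left(-117\right) = \left(-38 + \left(\frac{\left(4 + i\right)^{2}}{76} - \frac{35}{56}\right)\right) \left(-117\right) = \left(-38 + \left(\left(4 + i\right)^{2} \cdot \frac{1}{76} - \frac{5}{8}\right)\right) \left(-117\right) = \left(-38 - \left(\frac{5}{8} - \frac{\left(4 + i\right)^{2}}{76}\right)\right) \left(-117\right) = \left(- \frac{309}{8} + \frac{\left(4 + i\right)^{2}}{76}\right) \left(-117\right) = \frac{36153}{8} - \frac{117 \left(4 + i\right)^{2}}{76}$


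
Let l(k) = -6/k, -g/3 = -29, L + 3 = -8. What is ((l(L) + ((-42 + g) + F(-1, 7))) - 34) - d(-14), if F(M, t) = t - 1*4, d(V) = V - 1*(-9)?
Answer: 215/11 ≈ 19.545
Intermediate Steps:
d(V) = 9 + V (d(V) = V + 9 = 9 + V)
L = -11 (L = -3 - 8 = -11)
g = 87 (g = -3*(-29) = 87)
F(M, t) = -4 + t (F(M, t) = t - 4 = -4 + t)
((l(L) + ((-42 + g) + F(-1, 7))) - 34) - d(-14) = ((-6/(-11) + ((-42 + 87) + (-4 + 7))) - 34) - (9 - 14) = ((-6*(-1/11) + (45 + 3)) - 34) - 1*(-5) = ((6/11 + 48) - 34) + 5 = (534/11 - 34) + 5 = 160/11 + 5 = 215/11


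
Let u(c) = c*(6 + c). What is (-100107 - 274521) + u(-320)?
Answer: -274148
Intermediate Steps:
(-100107 - 274521) + u(-320) = (-100107 - 274521) - 320*(6 - 320) = -374628 - 320*(-314) = -374628 + 100480 = -274148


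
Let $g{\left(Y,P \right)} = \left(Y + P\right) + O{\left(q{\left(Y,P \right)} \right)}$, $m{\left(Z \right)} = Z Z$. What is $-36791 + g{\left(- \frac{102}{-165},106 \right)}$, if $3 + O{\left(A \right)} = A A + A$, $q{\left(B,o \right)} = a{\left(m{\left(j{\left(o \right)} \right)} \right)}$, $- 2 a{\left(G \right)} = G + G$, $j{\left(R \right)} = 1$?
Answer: $- \frac{2017806}{55} \approx -36687.0$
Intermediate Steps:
$m{\left(Z \right)} = Z^{2}$
$a{\left(G \right)} = - G$ ($a{\left(G \right)} = - \frac{G + G}{2} = - \frac{2 G}{2} = - G$)
$q{\left(B,o \right)} = -1$ ($q{\left(B,o \right)} = - 1^{2} = \left(-1\right) 1 = -1$)
$O{\left(A \right)} = -3 + A + A^{2}$ ($O{\left(A \right)} = -3 + \left(A A + A\right) = -3 + \left(A^{2} + A\right) = -3 + \left(A + A^{2}\right) = -3 + A + A^{2}$)
$g{\left(Y,P \right)} = -3 + P + Y$ ($g{\left(Y,P \right)} = \left(Y + P\right) - \left(4 - 1\right) = \left(P + Y\right) - 3 = -3 + P + Y$)
$-36791 + g{\left(- \frac{102}{-165},106 \right)} = -36791 - \left(-103 - \frac{34}{55}\right) = -36791 - - \frac{5699}{55} = -36791 + \left(-3 + 106 + \frac{34}{55}\right) = -36791 + \frac{5699}{55} = - \frac{2017806}{55}$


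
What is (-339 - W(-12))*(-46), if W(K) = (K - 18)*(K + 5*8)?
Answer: -23046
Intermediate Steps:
W(K) = (-18 + K)*(40 + K) (W(K) = (-18 + K)*(K + 40) = (-18 + K)*(40 + K))
(-339 - W(-12))*(-46) = (-339 - (-720 + (-12)² + 22*(-12)))*(-46) = (-339 - (-720 + 144 - 264))*(-46) = (-339 - 1*(-840))*(-46) = (-339 + 840)*(-46) = 501*(-46) = -23046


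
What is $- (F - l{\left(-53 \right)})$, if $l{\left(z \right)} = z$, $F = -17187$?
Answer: $17134$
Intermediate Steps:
$- (F - l{\left(-53 \right)}) = - (-17187 - -53) = - (-17187 + 53) = \left(-1\right) \left(-17134\right) = 17134$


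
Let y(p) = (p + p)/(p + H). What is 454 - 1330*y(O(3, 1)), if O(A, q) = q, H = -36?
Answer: 530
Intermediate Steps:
y(p) = 2*p/(-36 + p) (y(p) = (p + p)/(p - 36) = (2*p)/(-36 + p) = 2*p/(-36 + p))
454 - 1330*y(O(3, 1)) = 454 - 2660/(-36 + 1) = 454 - 2660/(-35) = 454 - 2660*(-1)/35 = 454 - 1330*(-2/35) = 454 + 76 = 530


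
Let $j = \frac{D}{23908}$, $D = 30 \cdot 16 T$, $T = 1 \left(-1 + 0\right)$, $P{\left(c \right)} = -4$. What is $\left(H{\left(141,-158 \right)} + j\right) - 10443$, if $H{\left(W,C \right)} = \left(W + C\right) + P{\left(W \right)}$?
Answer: $- \frac{62543448}{5977} \approx -10464.0$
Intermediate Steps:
$T = -1$ ($T = 1 \left(-1\right) = -1$)
$H{\left(W,C \right)} = -4 + C + W$ ($H{\left(W,C \right)} = \left(W + C\right) - 4 = \left(C + W\right) - 4 = -4 + C + W$)
$D = -480$ ($D = 30 \cdot 16 \left(-1\right) = 480 \left(-1\right) = -480$)
$j = - \frac{120}{5977}$ ($j = - \frac{480}{23908} = \left(-480\right) \frac{1}{23908} = - \frac{120}{5977} \approx -0.020077$)
$\left(H{\left(141,-158 \right)} + j\right) - 10443 = \left(\left(-4 - 158 + 141\right) - \frac{120}{5977}\right) - 10443 = \left(-21 - \frac{120}{5977}\right) - 10443 = - \frac{125637}{5977} - 10443 = - \frac{62543448}{5977}$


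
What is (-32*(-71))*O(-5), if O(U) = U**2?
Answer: 56800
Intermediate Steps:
(-32*(-71))*O(-5) = -32*(-71)*(-5)**2 = 2272*25 = 56800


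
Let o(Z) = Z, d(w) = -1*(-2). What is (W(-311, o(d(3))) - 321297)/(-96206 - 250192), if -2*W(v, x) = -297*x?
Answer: 53500/57733 ≈ 0.92668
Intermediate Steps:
d(w) = 2
W(v, x) = 297*x/2 (W(v, x) = -(-297)*x/2 = 297*x/2)
(W(-311, o(d(3))) - 321297)/(-96206 - 250192) = ((297/2)*2 - 321297)/(-96206 - 250192) = (297 - 321297)/(-346398) = -321000*(-1/346398) = 53500/57733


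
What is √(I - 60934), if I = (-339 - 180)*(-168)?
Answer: √26258 ≈ 162.04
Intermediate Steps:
I = 87192 (I = -519*(-168) = 87192)
√(I - 60934) = √(87192 - 60934) = √26258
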